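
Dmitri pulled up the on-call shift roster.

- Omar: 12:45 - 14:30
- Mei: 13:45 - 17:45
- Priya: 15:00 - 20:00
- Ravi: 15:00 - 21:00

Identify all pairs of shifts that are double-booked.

Sorted by start: Omar, Mei, Priya, Ravi.
Mei starts before Omar ends → Omar and Mei overlap.
Priya starts after Omar ends, so nothing later overlaps Omar either.
Priya starts before Mei ends → Mei and Priya overlap.
Ravi starts before Mei ends → Mei and Ravi overlap.
Ravi starts before Priya ends → Priya and Ravi overlap.

Mei & Omar, Mei & Priya, Mei & Ravi, Priya & Ravi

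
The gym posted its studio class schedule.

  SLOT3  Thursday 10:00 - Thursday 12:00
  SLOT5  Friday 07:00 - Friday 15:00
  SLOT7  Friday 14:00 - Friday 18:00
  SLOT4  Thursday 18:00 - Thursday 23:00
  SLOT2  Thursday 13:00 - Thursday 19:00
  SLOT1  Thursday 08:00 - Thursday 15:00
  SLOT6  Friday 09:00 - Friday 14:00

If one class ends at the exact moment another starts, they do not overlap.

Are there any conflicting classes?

Sorted by start: SLOT1, SLOT3, SLOT2, SLOT4, SLOT5, SLOT6, SLOT7.
SLOT3 starts before SLOT1 ends → SLOT1 and SLOT3 overlap.
That's a conflict, so the schedule is not conflict-free.

Yes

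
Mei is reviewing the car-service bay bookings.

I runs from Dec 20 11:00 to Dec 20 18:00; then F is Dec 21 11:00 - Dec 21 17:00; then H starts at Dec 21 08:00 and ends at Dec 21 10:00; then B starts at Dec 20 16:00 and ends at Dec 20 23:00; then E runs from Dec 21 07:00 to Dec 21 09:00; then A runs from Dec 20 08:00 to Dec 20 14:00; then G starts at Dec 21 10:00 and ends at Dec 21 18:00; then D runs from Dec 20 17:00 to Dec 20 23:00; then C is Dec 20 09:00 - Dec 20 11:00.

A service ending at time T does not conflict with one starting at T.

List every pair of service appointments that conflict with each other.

A & C, A & I, B & D, B & I, D & I, E & H, F & G

Check each pair: they overlap iff neither finishes before the other starts.
Sorted by start: A, C, I, B, D, E, H, G, F.
C starts before A ends → A and C overlap.
I starts before A ends → A and I overlap.
B starts after A ends — done with A.
I starts exactly when C ends (back-to-back, no overlap) — done with C.
B starts before I ends → I and B overlap.
D starts before I ends → I and D overlap.
E starts after I ends — done with I.
D starts before B ends → B and D overlap.
E starts after B ends — done with B.
E starts after D ends — done with D.
H starts before E ends → E and H overlap.
G starts after E ends — done with E.
G starts exactly when H ends (back-to-back, no overlap) — done with H.
F starts before G ends → G and F overlap.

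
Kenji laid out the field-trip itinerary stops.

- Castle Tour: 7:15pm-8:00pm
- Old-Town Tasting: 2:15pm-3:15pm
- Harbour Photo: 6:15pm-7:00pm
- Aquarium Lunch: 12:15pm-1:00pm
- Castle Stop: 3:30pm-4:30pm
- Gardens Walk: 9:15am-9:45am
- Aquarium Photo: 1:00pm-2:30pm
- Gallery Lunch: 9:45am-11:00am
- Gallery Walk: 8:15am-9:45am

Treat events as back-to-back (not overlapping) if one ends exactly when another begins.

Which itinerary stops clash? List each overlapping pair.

Aquarium Photo & Old-Town Tasting, Gallery Walk & Gardens Walk

Sorted by start: Gallery Walk, Gardens Walk, Gallery Lunch, Aquarium Lunch, Aquarium Photo, Old-Town Tasting, Castle Stop, Harbour Photo, Castle Tour.
Gardens Walk starts before Gallery Walk ends → Gallery Walk and Gardens Walk overlap.
Gallery Lunch starts exactly when Gallery Walk ends (back-to-back, no overlap), so nothing later overlaps Gallery Walk either.
Gallery Lunch starts exactly when Gardens Walk ends (back-to-back, no overlap), so nothing later overlaps Gardens Walk either.
Aquarium Lunch starts after Gallery Lunch ends, so nothing later overlaps Gallery Lunch either.
Aquarium Photo starts exactly when Aquarium Lunch ends (back-to-back, no overlap), so nothing later overlaps Aquarium Lunch either.
Old-Town Tasting starts before Aquarium Photo ends → Aquarium Photo and Old-Town Tasting overlap.
Castle Stop starts after Aquarium Photo ends, so nothing later overlaps Aquarium Photo either.
Castle Stop starts after Old-Town Tasting ends, so nothing later overlaps Old-Town Tasting either.
Harbour Photo starts after Castle Stop ends, so nothing later overlaps Castle Stop either.
Castle Tour starts after Harbour Photo ends.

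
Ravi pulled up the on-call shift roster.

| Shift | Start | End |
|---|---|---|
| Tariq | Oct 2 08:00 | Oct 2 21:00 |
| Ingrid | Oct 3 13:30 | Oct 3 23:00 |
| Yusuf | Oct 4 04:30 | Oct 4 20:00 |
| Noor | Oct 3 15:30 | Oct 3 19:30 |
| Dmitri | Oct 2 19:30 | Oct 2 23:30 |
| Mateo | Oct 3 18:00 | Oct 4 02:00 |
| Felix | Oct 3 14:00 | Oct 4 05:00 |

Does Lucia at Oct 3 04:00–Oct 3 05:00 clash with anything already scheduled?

No — it doesn't clash with anything

Tariq: ends Oct 2 21:00 at or before Lucia starts Oct 3 04:00 → clear.
Dmitri: ends Oct 2 23:30 at or before Lucia starts Oct 3 04:00 → clear.
Ingrid: starts Oct 3 13:30 at or after Lucia ends Oct 3 05:00 → clear.
Felix: starts Oct 3 14:00 at or after Lucia ends Oct 3 05:00 → clear.
Noor: starts Oct 3 15:30 at or after Lucia ends Oct 3 05:00 → clear.
Mateo: starts Oct 3 18:00 at or after Lucia ends Oct 3 05:00 → clear.
Yusuf: starts Oct 4 04:30 at or after Lucia ends Oct 3 05:00 → clear.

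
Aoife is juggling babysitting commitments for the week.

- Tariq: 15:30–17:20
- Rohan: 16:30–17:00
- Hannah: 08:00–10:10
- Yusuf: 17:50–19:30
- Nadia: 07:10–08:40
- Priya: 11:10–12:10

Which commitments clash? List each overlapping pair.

Hannah & Nadia, Rohan & Tariq

Sorted by start: Nadia, Hannah, Priya, Tariq, Rohan, Yusuf.
Hannah starts before Nadia ends → Nadia and Hannah overlap.
Priya starts after Nadia ends — done with Nadia.
Priya starts after Hannah ends — done with Hannah.
Tariq starts after Priya ends — done with Priya.
Rohan starts before Tariq ends → Tariq and Rohan overlap.
Yusuf starts after Tariq ends.
Yusuf starts after Rohan ends.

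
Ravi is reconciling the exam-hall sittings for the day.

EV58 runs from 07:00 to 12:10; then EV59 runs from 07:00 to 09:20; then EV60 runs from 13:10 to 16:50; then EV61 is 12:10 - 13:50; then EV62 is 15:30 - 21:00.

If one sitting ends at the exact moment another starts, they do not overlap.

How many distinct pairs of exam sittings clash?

Sorted by start: EV58, EV59, EV61, EV60, EV62.
EV59 starts before EV58 ends → EV58 and EV59 overlap.
EV61 starts exactly when EV58 ends (back-to-back, no overlap); EV58 is clear from here.
EV61 starts after EV59 ends; EV59 is clear from here.
EV60 starts before EV61 ends → EV61 and EV60 overlap.
EV62 starts after EV61 ends.
EV62 starts before EV60 ends → EV60 and EV62 overlap.
Overlapping pairs: EV58 & EV59, EV60 & EV61, EV60 & EV62 — 3 in total.

3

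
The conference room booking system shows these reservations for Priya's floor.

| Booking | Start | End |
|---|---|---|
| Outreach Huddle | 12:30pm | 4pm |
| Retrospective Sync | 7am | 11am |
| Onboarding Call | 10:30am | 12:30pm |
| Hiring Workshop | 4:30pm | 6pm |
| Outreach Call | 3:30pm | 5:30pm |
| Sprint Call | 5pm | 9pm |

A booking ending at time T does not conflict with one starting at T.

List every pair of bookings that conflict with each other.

Hiring Workshop & Outreach Call, Hiring Workshop & Sprint Call, Onboarding Call & Retrospective Sync, Outreach Call & Outreach Huddle, Outreach Call & Sprint Call

Sorted by start: Retrospective Sync, Onboarding Call, Outreach Huddle, Outreach Call, Hiring Workshop, Sprint Call.
Onboarding Call starts before Retrospective Sync ends → Retrospective Sync and Onboarding Call overlap.
Outreach Huddle starts after Retrospective Sync ends — done with Retrospective Sync.
Outreach Huddle starts exactly when Onboarding Call ends (back-to-back, no overlap) — done with Onboarding Call.
Outreach Call starts before Outreach Huddle ends → Outreach Huddle and Outreach Call overlap.
Hiring Workshop starts after Outreach Huddle ends — done with Outreach Huddle.
Hiring Workshop starts before Outreach Call ends → Outreach Call and Hiring Workshop overlap.
Sprint Call starts before Outreach Call ends → Outreach Call and Sprint Call overlap.
Sprint Call starts before Hiring Workshop ends → Hiring Workshop and Sprint Call overlap.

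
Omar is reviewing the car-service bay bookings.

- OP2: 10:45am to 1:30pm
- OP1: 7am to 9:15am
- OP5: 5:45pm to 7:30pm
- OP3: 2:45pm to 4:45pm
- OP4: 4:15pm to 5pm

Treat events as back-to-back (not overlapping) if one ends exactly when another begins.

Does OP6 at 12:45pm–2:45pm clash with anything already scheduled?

OP1: ends 9:15am at or before OP6 starts 12:45pm → clear.
OP2: starts 10:45am before OP6 ends 2:45pm, and ends 1:30pm after OP6 starts 12:45pm → overlap.
OP3: starts 2:45pm at or after OP6 ends 2:45pm → clear.
OP4: starts 4:15pm at or after OP6 ends 2:45pm → clear.
OP5: starts 5:45pm at or after OP6 ends 2:45pm → clear.
OP6 overlaps OP2.

Yes — it overlaps OP2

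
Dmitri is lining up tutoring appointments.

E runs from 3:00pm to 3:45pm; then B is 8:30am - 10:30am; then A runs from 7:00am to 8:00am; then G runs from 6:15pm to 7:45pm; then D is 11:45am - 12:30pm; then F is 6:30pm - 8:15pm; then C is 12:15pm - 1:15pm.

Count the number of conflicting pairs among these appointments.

Sorted by start: A, B, D, C, E, G, F.
B starts after A ends, so A has no further overlaps.
D starts after B ends, so B has no further overlaps.
C starts before D ends → D and C overlap.
E starts after D ends, so D has no further overlaps.
E starts after C ends, so C has no further overlaps.
G starts after E ends, so E has no further overlaps.
F starts before G ends → G and F overlap.
Overlapping pairs: C & D, F & G — 2 in total.

2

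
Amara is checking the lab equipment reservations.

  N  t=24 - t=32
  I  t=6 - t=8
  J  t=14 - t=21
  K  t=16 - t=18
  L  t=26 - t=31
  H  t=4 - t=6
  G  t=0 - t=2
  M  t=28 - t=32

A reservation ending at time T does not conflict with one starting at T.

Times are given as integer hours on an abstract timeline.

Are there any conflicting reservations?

Sorted by start: G, H, I, J, K, N, L, M.
H starts after G ends, so nothing later overlaps G either.
I starts exactly when H ends (back-to-back, no overlap), so nothing later overlaps H either.
J starts after I ends, so nothing later overlaps I either.
K starts before J ends → J and K overlap.
That's a conflict, so the schedule is not conflict-free.

Yes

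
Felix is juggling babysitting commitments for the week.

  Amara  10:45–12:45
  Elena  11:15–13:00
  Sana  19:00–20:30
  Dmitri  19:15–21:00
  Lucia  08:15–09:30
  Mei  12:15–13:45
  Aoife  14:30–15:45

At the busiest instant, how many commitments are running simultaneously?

3

Walk through starts and ends in time order (an end at T is processed before a start at T):
08:15 start Lucia → 1
09:30 end Lucia → 0
10:45 start Amara → 1
11:15 start Elena → 2
12:15 start Mei → 3
12:45 end Amara → 2
13:00 end Elena → 1
13:45 end Mei → 0
14:30 start Aoife → 1
15:45 end Aoife → 0
19:00 start Sana → 1
19:15 start Dmitri → 2
20:30 end Sana → 1
21:00 end Dmitri → 0
Peak is 3, at 12:15 (Amara, Elena, Mei).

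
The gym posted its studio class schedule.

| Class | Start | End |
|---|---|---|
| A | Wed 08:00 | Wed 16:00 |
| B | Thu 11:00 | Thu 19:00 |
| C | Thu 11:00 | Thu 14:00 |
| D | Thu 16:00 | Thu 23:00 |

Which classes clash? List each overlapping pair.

Check each pair: they overlap iff neither finishes before the other starts.
Sorted by start: A, B, C, D.
B starts after A ends, so A has no further overlaps.
C starts before B ends → B and C overlap.
D starts before B ends → B and D overlap.
D starts after C ends.

B & C, B & D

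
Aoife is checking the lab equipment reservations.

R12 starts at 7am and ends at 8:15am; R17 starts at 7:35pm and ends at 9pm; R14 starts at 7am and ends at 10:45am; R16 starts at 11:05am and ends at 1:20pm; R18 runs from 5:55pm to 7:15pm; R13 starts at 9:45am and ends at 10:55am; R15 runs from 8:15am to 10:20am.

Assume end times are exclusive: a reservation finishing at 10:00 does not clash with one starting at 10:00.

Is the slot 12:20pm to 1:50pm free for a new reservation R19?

R12: ends 8:15am at or before R19 starts 12:20pm → clear.
R14: ends 10:45am at or before R19 starts 12:20pm → clear.
R15: ends 10:20am at or before R19 starts 12:20pm → clear.
R13: ends 10:55am at or before R19 starts 12:20pm → clear.
R16: starts 11:05am before R19 ends 1:50pm, and ends 1:20pm after R19 starts 12:20pm → overlap.
R18: starts 5:55pm at or after R19 ends 1:50pm → clear.
R17: starts 7:35pm at or after R19 ends 1:50pm → clear.
R19 overlaps R16.

No — it overlaps R16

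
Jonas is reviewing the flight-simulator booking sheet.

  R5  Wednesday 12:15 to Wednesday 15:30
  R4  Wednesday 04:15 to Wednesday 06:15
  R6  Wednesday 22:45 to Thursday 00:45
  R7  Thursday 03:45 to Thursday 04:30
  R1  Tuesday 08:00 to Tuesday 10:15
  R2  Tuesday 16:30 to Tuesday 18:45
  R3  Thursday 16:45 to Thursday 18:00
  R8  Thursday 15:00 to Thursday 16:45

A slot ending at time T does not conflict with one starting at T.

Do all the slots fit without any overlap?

Yes

Sorted by start: R1, R2, R4, R5, R6, R7, R8, R3.
R2 starts after R1 ends, so nothing later overlaps R1 either.
R4 starts after R2 ends, so nothing later overlaps R2 either.
R5 starts after R4 ends, so nothing later overlaps R4 either.
R6 starts after R5 ends, so nothing later overlaps R5 either.
R7 starts after R6 ends, so nothing later overlaps R6 either.
R8 starts after R7 ends, so nothing later overlaps R7 either.
R3 starts exactly when R8 ends (back-to-back, no overlap).
Every pair is clear; the schedule has no overlaps.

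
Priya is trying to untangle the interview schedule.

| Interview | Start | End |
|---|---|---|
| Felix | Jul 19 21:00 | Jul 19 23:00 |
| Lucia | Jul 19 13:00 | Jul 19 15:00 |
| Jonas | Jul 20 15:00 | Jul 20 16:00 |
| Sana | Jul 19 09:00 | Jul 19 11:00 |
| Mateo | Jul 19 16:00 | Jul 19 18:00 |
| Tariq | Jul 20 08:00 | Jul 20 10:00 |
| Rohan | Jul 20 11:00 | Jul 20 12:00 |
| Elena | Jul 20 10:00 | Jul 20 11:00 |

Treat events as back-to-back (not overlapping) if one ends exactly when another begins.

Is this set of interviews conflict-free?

Two intervals overlap when each starts before the other ends.
Sorted by start: Sana, Lucia, Mateo, Felix, Tariq, Elena, Rohan, Jonas.
Lucia starts after Sana ends; Sana is clear from here.
Mateo starts after Lucia ends; Lucia is clear from here.
Felix starts after Mateo ends; Mateo is clear from here.
Tariq starts after Felix ends; Felix is clear from here.
Elena starts exactly when Tariq ends (back-to-back, no overlap); Tariq is clear from here.
Rohan starts exactly when Elena ends (back-to-back, no overlap); Elena is clear from here.
Jonas starts after Rohan ends.
Every pair is clear; the schedule has no overlaps.

Yes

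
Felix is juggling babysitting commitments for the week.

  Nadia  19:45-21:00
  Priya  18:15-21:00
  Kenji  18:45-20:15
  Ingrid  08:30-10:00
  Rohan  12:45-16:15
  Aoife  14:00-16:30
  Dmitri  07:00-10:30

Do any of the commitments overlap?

Yes

Two intervals overlap when each starts before the other ends.
Sorted by start: Dmitri, Ingrid, Rohan, Aoife, Priya, Kenji, Nadia.
Ingrid starts before Dmitri ends → Dmitri and Ingrid overlap.
That's a conflict, so the schedule is not conflict-free.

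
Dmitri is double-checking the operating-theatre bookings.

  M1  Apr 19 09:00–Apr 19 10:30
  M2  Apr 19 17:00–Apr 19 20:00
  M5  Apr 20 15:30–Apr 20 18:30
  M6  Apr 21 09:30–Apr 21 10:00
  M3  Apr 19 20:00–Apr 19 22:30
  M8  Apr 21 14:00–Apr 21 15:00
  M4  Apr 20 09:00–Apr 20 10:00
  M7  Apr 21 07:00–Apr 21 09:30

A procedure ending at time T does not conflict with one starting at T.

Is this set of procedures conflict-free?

Yes

Two intervals overlap when each starts before the other ends.
Sorted by start: M1, M2, M3, M4, M5, M7, M6, M8.
M2 starts after M1 ends, so nothing later overlaps M1 either.
M3 starts exactly when M2 ends (back-to-back, no overlap), so nothing later overlaps M2 either.
M4 starts after M3 ends, so nothing later overlaps M3 either.
M5 starts after M4 ends, so nothing later overlaps M4 either.
M7 starts after M5 ends, so nothing later overlaps M5 either.
M6 starts exactly when M7 ends (back-to-back, no overlap), so nothing later overlaps M7 either.
M8 starts after M6 ends.
Every pair is clear; the schedule has no overlaps.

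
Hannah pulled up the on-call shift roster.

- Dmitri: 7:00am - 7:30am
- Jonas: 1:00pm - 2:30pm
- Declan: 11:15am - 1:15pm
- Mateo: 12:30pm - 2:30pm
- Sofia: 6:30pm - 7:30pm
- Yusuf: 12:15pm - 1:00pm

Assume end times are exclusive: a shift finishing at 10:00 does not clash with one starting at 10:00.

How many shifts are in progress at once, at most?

3

Sweep the timeline, counting +1 at each start and −1 at each end (ends before starts at a tie):
7:00am start Dmitri → 1
7:30am end Dmitri → 0
11:15am start Declan → 1
12:15pm start Yusuf → 2
12:30pm start Mateo → 3
1:00pm end Yusuf → 2
1:00pm start Jonas → 3
1:15pm end Declan → 2
2:30pm end Jonas → 1
2:30pm end Mateo → 0
6:30pm start Sofia → 1
7:30pm end Sofia → 0
Peak is 3, at 12:30pm (Declan, Mateo, Yusuf).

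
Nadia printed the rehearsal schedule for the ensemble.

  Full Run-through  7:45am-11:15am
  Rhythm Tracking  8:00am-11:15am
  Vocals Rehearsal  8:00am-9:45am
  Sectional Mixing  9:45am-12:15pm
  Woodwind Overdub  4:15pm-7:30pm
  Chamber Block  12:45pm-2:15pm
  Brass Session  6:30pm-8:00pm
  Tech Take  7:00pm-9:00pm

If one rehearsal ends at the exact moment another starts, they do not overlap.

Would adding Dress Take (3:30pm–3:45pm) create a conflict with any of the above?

No — it doesn't clash with anything

Full Run-through: ends 11:15am at or before Dress Take starts 3:30pm → clear.
Rhythm Tracking: ends 11:15am at or before Dress Take starts 3:30pm → clear.
Vocals Rehearsal: ends 9:45am at or before Dress Take starts 3:30pm → clear.
Sectional Mixing: ends 12:15pm at or before Dress Take starts 3:30pm → clear.
Chamber Block: ends 2:15pm at or before Dress Take starts 3:30pm → clear.
Woodwind Overdub: starts 4:15pm at or after Dress Take ends 3:45pm → clear.
Brass Session: starts 6:30pm at or after Dress Take ends 3:45pm → clear.
Tech Take: starts 7:00pm at or after Dress Take ends 3:45pm → clear.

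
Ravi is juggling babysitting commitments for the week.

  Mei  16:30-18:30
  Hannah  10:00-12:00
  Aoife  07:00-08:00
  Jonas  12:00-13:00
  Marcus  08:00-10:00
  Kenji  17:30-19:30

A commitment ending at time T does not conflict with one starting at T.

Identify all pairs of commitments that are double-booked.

Sorted by start: Aoife, Marcus, Hannah, Jonas, Mei, Kenji.
Marcus starts exactly when Aoife ends (back-to-back, no overlap), so Aoife has no further overlaps.
Hannah starts exactly when Marcus ends (back-to-back, no overlap), so Marcus has no further overlaps.
Jonas starts exactly when Hannah ends (back-to-back, no overlap), so Hannah has no further overlaps.
Mei starts after Jonas ends, so Jonas has no further overlaps.
Kenji starts before Mei ends → Mei and Kenji overlap.

Kenji & Mei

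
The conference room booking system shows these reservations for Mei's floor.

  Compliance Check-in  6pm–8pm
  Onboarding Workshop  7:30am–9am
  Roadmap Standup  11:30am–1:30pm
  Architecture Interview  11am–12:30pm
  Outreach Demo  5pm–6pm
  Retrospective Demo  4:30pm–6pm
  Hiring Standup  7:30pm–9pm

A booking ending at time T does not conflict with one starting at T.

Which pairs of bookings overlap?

Architecture Interview & Roadmap Standup, Compliance Check-in & Hiring Standup, Outreach Demo & Retrospective Demo

Sorted by start: Onboarding Workshop, Architecture Interview, Roadmap Standup, Retrospective Demo, Outreach Demo, Compliance Check-in, Hiring Standup.
Architecture Interview starts after Onboarding Workshop ends, so Onboarding Workshop has no further overlaps.
Roadmap Standup starts before Architecture Interview ends → Architecture Interview and Roadmap Standup overlap.
Retrospective Demo starts after Architecture Interview ends, so Architecture Interview has no further overlaps.
Retrospective Demo starts after Roadmap Standup ends, so Roadmap Standup has no further overlaps.
Outreach Demo starts before Retrospective Demo ends → Retrospective Demo and Outreach Demo overlap.
Compliance Check-in starts exactly when Retrospective Demo ends (back-to-back, no overlap), so Retrospective Demo has no further overlaps.
Compliance Check-in starts exactly when Outreach Demo ends (back-to-back, no overlap), so Outreach Demo has no further overlaps.
Hiring Standup starts before Compliance Check-in ends → Compliance Check-in and Hiring Standup overlap.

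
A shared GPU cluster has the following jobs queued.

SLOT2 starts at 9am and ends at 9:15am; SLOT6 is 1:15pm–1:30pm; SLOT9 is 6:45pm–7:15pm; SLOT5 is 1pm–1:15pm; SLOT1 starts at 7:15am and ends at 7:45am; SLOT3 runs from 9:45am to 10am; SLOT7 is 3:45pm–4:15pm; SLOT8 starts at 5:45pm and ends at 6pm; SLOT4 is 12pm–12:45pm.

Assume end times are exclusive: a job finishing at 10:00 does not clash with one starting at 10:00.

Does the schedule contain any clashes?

No

Two intervals overlap when each starts before the other ends.
Sorted by start: SLOT1, SLOT2, SLOT3, SLOT4, SLOT5, SLOT6, SLOT7, SLOT8, SLOT9.
SLOT2 starts after SLOT1 ends; SLOT1 is clear from here.
SLOT3 starts after SLOT2 ends; SLOT2 is clear from here.
SLOT4 starts after SLOT3 ends; SLOT3 is clear from here.
SLOT5 starts after SLOT4 ends; SLOT4 is clear from here.
SLOT6 starts exactly when SLOT5 ends (back-to-back, no overlap); SLOT5 is clear from here.
SLOT7 starts after SLOT6 ends; SLOT6 is clear from here.
SLOT8 starts after SLOT7 ends; SLOT7 is clear from here.
SLOT9 starts after SLOT8 ends.
Every pair is clear; the schedule has no overlaps.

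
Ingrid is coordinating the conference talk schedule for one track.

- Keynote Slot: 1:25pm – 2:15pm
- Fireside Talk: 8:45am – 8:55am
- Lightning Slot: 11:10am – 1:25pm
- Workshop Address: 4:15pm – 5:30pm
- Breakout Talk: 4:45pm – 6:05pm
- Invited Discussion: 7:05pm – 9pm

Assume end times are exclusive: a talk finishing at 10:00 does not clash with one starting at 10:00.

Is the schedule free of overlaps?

Sorted by start: Fireside Talk, Lightning Slot, Keynote Slot, Workshop Address, Breakout Talk, Invited Discussion.
Lightning Slot starts after Fireside Talk ends, so Fireside Talk has no further overlaps.
Keynote Slot starts exactly when Lightning Slot ends (back-to-back, no overlap), so Lightning Slot has no further overlaps.
Workshop Address starts after Keynote Slot ends, so Keynote Slot has no further overlaps.
Breakout Talk starts before Workshop Address ends → Workshop Address and Breakout Talk overlap.
That's a conflict, so the schedule is not conflict-free.

No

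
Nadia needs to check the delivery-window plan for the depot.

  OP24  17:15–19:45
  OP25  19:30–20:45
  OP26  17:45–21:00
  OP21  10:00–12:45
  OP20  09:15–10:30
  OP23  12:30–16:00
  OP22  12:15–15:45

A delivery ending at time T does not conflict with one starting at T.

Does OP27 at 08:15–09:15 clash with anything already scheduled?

OP20: starts 09:15 at or after OP27 ends 09:15 → clear.
OP21: starts 10:00 at or after OP27 ends 09:15 → clear.
OP22: starts 12:15 at or after OP27 ends 09:15 → clear.
OP23: starts 12:30 at or after OP27 ends 09:15 → clear.
OP24: starts 17:15 at or after OP27 ends 09:15 → clear.
OP26: starts 17:45 at or after OP27 ends 09:15 → clear.
OP25: starts 19:30 at or after OP27 ends 09:15 → clear.

No — it doesn't clash with anything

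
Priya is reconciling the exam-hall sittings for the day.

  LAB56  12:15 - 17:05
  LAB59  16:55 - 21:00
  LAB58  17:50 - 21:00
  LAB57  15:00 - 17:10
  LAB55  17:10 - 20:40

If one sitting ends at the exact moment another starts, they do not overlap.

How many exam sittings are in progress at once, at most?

Sweep the timeline, counting +1 at each start and −1 at each end (ends before starts at a tie):
12:15 start LAB56 → 1
15:00 start LAB57 → 2
16:55 start LAB59 → 3
17:05 end LAB56 → 2
17:10 end LAB57 → 1
17:10 start LAB55 → 2
17:50 start LAB58 → 3
20:40 end LAB55 → 2
21:00 end LAB58 → 1
21:00 end LAB59 → 0
Peak is 3, at 16:55 (LAB56, LAB57, LAB59).

3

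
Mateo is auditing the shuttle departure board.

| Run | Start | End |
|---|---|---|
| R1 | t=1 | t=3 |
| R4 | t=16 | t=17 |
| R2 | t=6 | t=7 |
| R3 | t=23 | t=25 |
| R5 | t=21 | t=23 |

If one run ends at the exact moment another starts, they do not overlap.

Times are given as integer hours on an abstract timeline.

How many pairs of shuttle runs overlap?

0

Sorted by start: R1, R2, R4, R5, R3.
R2 starts after R1 ends; R1 is clear from here.
R4 starts after R2 ends; R2 is clear from here.
R5 starts after R4 ends; R4 is clear from here.
R3 starts exactly when R5 ends (back-to-back, no overlap).
No pair overlaps.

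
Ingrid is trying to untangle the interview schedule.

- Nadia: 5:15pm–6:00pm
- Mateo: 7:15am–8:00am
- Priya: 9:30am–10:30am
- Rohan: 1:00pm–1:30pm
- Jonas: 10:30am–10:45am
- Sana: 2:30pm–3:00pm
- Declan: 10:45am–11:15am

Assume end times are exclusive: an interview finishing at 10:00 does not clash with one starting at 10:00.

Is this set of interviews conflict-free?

Sorted by start: Mateo, Priya, Jonas, Declan, Rohan, Sana, Nadia.
Priya starts after Mateo ends, so nothing later overlaps Mateo either.
Jonas starts exactly when Priya ends (back-to-back, no overlap), so nothing later overlaps Priya either.
Declan starts exactly when Jonas ends (back-to-back, no overlap), so nothing later overlaps Jonas either.
Rohan starts after Declan ends, so nothing later overlaps Declan either.
Sana starts after Rohan ends, so nothing later overlaps Rohan either.
Nadia starts after Sana ends.
Every pair is clear; the schedule has no overlaps.

Yes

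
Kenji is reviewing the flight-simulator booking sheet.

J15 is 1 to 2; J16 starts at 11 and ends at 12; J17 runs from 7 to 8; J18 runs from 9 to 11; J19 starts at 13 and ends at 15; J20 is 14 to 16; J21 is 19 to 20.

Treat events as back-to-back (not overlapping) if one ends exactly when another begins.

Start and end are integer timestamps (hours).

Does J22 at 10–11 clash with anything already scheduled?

Yes — it overlaps J18

J15: ends 2 at or before J22 starts 10 → clear.
J17: ends 8 at or before J22 starts 10 → clear.
J18: starts 9 before J22 ends 11, and ends 11 after J22 starts 10 → overlap.
J16: starts 11 at or after J22 ends 11 → clear.
J19: starts 13 at or after J22 ends 11 → clear.
J20: starts 14 at or after J22 ends 11 → clear.
J21: starts 19 at or after J22 ends 11 → clear.
J22 overlaps J18.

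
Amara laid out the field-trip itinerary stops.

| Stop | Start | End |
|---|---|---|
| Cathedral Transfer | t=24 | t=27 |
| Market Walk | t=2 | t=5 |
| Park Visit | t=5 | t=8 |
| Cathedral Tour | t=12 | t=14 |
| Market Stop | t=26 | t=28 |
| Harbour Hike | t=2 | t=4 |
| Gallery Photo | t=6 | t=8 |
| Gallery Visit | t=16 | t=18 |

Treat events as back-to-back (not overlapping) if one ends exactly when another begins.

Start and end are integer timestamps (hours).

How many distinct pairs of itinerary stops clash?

Two intervals overlap when each starts before the other ends.
Sorted by start: Harbour Hike, Market Walk, Park Visit, Gallery Photo, Cathedral Tour, Gallery Visit, Cathedral Transfer, Market Stop.
Market Walk starts before Harbour Hike ends → Harbour Hike and Market Walk overlap.
Park Visit starts after Harbour Hike ends, so nothing later overlaps Harbour Hike either.
Park Visit starts exactly when Market Walk ends (back-to-back, no overlap), so nothing later overlaps Market Walk either.
Gallery Photo starts before Park Visit ends → Park Visit and Gallery Photo overlap.
Cathedral Tour starts after Park Visit ends, so nothing later overlaps Park Visit either.
Cathedral Tour starts after Gallery Photo ends, so nothing later overlaps Gallery Photo either.
Gallery Visit starts after Cathedral Tour ends, so nothing later overlaps Cathedral Tour either.
Cathedral Transfer starts after Gallery Visit ends, so nothing later overlaps Gallery Visit either.
Market Stop starts before Cathedral Transfer ends → Cathedral Transfer and Market Stop overlap.
Overlapping pairs: Cathedral Transfer & Market Stop, Gallery Photo & Park Visit, Harbour Hike & Market Walk — 3 in total.

3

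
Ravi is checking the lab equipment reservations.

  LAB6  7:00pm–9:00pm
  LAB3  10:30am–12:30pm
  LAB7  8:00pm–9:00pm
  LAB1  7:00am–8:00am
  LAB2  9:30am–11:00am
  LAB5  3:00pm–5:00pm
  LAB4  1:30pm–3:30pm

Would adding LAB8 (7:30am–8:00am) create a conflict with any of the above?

Yes — it overlaps LAB1

LAB1: starts 7:00am before LAB8 ends 8:00am, and ends 8:00am after LAB8 starts 7:30am → overlap.
LAB2: starts 9:30am at or after LAB8 ends 8:00am → clear.
LAB3: starts 10:30am at or after LAB8 ends 8:00am → clear.
LAB4: starts 1:30pm at or after LAB8 ends 8:00am → clear.
LAB5: starts 3:00pm at or after LAB8 ends 8:00am → clear.
LAB6: starts 7:00pm at or after LAB8 ends 8:00am → clear.
LAB7: starts 8:00pm at or after LAB8 ends 8:00am → clear.
LAB8 overlaps LAB1.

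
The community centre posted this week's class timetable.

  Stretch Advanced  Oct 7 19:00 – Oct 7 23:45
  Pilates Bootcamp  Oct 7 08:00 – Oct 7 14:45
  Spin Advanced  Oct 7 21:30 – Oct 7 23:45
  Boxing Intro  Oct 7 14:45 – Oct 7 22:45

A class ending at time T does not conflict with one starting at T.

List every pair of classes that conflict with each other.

Boxing Intro & Spin Advanced, Boxing Intro & Stretch Advanced, Spin Advanced & Stretch Advanced

Sorted by start: Pilates Bootcamp, Boxing Intro, Stretch Advanced, Spin Advanced.
Boxing Intro starts exactly when Pilates Bootcamp ends (back-to-back, no overlap), so Pilates Bootcamp has no further overlaps.
Stretch Advanced starts before Boxing Intro ends → Boxing Intro and Stretch Advanced overlap.
Spin Advanced starts before Boxing Intro ends → Boxing Intro and Spin Advanced overlap.
Spin Advanced starts before Stretch Advanced ends → Stretch Advanced and Spin Advanced overlap.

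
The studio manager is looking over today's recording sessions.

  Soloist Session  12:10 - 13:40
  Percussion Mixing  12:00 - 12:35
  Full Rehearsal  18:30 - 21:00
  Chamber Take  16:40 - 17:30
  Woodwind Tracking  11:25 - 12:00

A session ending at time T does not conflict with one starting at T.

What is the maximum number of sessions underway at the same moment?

Sort all start/end points and keep a running count:
11:25 start Woodwind Tracking → 1
12:00 end Woodwind Tracking → 0
12:00 start Percussion Mixing → 1
12:10 start Soloist Session → 2
12:35 end Percussion Mixing → 1
13:40 end Soloist Session → 0
16:40 start Chamber Take → 1
17:30 end Chamber Take → 0
18:30 start Full Rehearsal → 1
21:00 end Full Rehearsal → 0
Peak is 2, at 12:10 (Percussion Mixing, Soloist Session).

2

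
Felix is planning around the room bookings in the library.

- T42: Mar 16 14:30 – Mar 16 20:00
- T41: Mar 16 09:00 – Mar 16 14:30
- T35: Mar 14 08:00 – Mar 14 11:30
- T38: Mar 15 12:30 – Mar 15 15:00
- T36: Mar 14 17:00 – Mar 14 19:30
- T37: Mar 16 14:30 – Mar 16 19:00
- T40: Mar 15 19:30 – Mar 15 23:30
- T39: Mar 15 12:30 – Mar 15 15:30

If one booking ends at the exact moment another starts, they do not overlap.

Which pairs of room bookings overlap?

T37 & T42, T38 & T39

Two intervals overlap when each starts before the other ends.
Sorted by start: T35, T36, T38, T39, T40, T41, T37, T42.
T36 starts after T35 ends, so nothing later overlaps T35 either.
T38 starts after T36 ends, so nothing later overlaps T36 either.
T39 starts before T38 ends → T38 and T39 overlap.
T40 starts after T38 ends, so nothing later overlaps T38 either.
T40 starts after T39 ends, so nothing later overlaps T39 either.
T41 starts after T40 ends, so nothing later overlaps T40 either.
T37 starts exactly when T41 ends (back-to-back, no overlap), so nothing later overlaps T41 either.
T42 starts before T37 ends → T37 and T42 overlap.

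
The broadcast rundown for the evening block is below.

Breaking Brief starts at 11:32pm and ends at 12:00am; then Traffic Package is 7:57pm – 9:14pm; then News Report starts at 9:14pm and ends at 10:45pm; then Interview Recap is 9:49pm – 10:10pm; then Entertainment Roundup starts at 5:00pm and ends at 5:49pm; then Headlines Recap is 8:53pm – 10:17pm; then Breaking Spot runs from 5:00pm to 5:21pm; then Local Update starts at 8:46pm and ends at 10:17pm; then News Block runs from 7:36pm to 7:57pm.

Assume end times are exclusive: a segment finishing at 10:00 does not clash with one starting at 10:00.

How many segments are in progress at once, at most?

4

Sweep the timeline, counting +1 at each start and −1 at each end (ends before starts at a tie):
5:00pm start Breaking Spot → 1
5:00pm start Entertainment Roundup → 2
5:21pm end Breaking Spot → 1
5:49pm end Entertainment Roundup → 0
7:36pm start News Block → 1
7:57pm end News Block → 0
7:57pm start Traffic Package → 1
8:46pm start Local Update → 2
8:53pm start Headlines Recap → 3
9:14pm end Traffic Package → 2
9:14pm start News Report → 3
9:49pm start Interview Recap → 4
10:10pm end Interview Recap → 3
10:17pm end Headlines Recap → 2
10:17pm end Local Update → 1
10:45pm end News Report → 0
11:32pm start Breaking Brief → 1
12:00am end Breaking Brief → 0
Peak is 4, at 9:49pm (Headlines Recap, Interview Recap, Local Update, News Report).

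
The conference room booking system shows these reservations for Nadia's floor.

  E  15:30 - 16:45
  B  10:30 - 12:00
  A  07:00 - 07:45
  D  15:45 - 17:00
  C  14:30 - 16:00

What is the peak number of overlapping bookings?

3

Walk through starts and ends in time order (an end at T is processed before a start at T):
07:00 start A → 1
07:45 end A → 0
10:30 start B → 1
12:00 end B → 0
14:30 start C → 1
15:30 start E → 2
15:45 start D → 3
16:00 end C → 2
16:45 end E → 1
17:00 end D → 0
Peak is 3, at 15:45 (C, D, E).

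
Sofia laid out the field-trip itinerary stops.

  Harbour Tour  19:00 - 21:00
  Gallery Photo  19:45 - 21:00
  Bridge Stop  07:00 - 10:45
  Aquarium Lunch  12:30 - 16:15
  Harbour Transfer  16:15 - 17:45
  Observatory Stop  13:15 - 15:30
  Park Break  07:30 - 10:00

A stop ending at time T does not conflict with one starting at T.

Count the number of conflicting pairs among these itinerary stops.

Sorted by start: Bridge Stop, Park Break, Aquarium Lunch, Observatory Stop, Harbour Transfer, Harbour Tour, Gallery Photo.
Park Break starts before Bridge Stop ends → Bridge Stop and Park Break overlap.
Aquarium Lunch starts after Bridge Stop ends; Bridge Stop is clear from here.
Aquarium Lunch starts after Park Break ends; Park Break is clear from here.
Observatory Stop starts before Aquarium Lunch ends → Aquarium Lunch and Observatory Stop overlap.
Harbour Transfer starts exactly when Aquarium Lunch ends (back-to-back, no overlap); Aquarium Lunch is clear from here.
Harbour Transfer starts after Observatory Stop ends; Observatory Stop is clear from here.
Harbour Tour starts after Harbour Transfer ends; Harbour Transfer is clear from here.
Gallery Photo starts before Harbour Tour ends → Harbour Tour and Gallery Photo overlap.
Overlapping pairs: Aquarium Lunch & Observatory Stop, Bridge Stop & Park Break, Gallery Photo & Harbour Tour — 3 in total.

3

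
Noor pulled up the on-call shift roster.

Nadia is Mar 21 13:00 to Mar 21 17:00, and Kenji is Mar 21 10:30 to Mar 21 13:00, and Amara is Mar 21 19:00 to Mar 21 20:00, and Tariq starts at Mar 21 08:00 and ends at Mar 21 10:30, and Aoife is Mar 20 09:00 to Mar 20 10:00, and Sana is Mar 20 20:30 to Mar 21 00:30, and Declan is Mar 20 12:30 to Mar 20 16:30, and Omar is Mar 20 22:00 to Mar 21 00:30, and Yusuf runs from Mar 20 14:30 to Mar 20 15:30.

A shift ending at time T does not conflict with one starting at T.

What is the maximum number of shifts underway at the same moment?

2

Walk through starts and ends in time order (an end at T is processed before a start at T):
Mar 20 09:00 start Aoife → 1
Mar 20 10:00 end Aoife → 0
Mar 20 12:30 start Declan → 1
Mar 20 14:30 start Yusuf → 2
Mar 20 15:30 end Yusuf → 1
Mar 20 16:30 end Declan → 0
Mar 20 20:30 start Sana → 1
Mar 20 22:00 start Omar → 2
Mar 21 00:30 end Omar → 1
Mar 21 00:30 end Sana → 0
Mar 21 08:00 start Tariq → 1
Mar 21 10:30 end Tariq → 0
Mar 21 10:30 start Kenji → 1
Mar 21 13:00 end Kenji → 0
Mar 21 13:00 start Nadia → 1
Mar 21 17:00 end Nadia → 0
Mar 21 19:00 start Amara → 1
Mar 21 20:00 end Amara → 0
Peak is 2, at Mar 20 14:30 (Declan, Yusuf).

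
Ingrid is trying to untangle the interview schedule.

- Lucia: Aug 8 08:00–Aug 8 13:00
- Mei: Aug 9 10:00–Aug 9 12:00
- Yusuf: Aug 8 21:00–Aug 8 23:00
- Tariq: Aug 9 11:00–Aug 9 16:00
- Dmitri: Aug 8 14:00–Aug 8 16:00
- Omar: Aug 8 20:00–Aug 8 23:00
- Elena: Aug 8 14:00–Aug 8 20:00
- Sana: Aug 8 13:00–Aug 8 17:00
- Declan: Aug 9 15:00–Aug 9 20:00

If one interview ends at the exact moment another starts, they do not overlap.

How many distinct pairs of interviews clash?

Two intervals overlap when each starts before the other ends.
Sorted by start: Lucia, Sana, Elena, Dmitri, Omar, Yusuf, Mei, Tariq, Declan.
Sana starts exactly when Lucia ends (back-to-back, no overlap), so Lucia has no further overlaps.
Elena starts before Sana ends → Sana and Elena overlap.
Dmitri starts before Sana ends → Sana and Dmitri overlap.
Omar starts after Sana ends, so Sana has no further overlaps.
Dmitri starts before Elena ends → Elena and Dmitri overlap.
Omar starts exactly when Elena ends (back-to-back, no overlap), so Elena has no further overlaps.
Omar starts after Dmitri ends, so Dmitri has no further overlaps.
Yusuf starts before Omar ends → Omar and Yusuf overlap.
Mei starts after Omar ends, so Omar has no further overlaps.
Mei starts after Yusuf ends, so Yusuf has no further overlaps.
Tariq starts before Mei ends → Mei and Tariq overlap.
Declan starts after Mei ends.
Declan starts before Tariq ends → Tariq and Declan overlap.
Overlapping pairs: Declan & Tariq, Dmitri & Elena, Dmitri & Sana, Elena & Sana, Mei & Tariq, Omar & Yusuf — 6 in total.

6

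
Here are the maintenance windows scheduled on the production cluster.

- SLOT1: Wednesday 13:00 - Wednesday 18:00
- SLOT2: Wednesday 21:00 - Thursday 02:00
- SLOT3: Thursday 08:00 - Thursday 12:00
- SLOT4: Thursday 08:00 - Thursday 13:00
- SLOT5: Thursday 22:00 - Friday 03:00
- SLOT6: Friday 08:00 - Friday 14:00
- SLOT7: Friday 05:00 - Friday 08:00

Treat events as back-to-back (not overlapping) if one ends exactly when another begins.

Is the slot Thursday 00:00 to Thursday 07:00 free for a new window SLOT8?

No — it overlaps SLOT2

SLOT1: ends Wednesday 18:00 at or before SLOT8 starts Thursday 00:00 → clear.
SLOT2: starts Wednesday 21:00 before SLOT8 ends Thursday 07:00, and ends Thursday 02:00 after SLOT8 starts Thursday 00:00 → overlap.
SLOT3: starts Thursday 08:00 at or after SLOT8 ends Thursday 07:00 → clear.
SLOT4: starts Thursday 08:00 at or after SLOT8 ends Thursday 07:00 → clear.
SLOT5: starts Thursday 22:00 at or after SLOT8 ends Thursday 07:00 → clear.
SLOT7: starts Friday 05:00 at or after SLOT8 ends Thursday 07:00 → clear.
SLOT6: starts Friday 08:00 at or after SLOT8 ends Thursday 07:00 → clear.
SLOT8 overlaps SLOT2.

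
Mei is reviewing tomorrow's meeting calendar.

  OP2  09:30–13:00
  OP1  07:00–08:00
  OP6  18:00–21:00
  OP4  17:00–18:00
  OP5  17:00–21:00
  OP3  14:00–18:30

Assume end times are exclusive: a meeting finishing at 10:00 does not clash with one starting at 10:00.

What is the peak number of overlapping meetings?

Sort all start/end points and keep a running count:
07:00 start OP1 → 1
08:00 end OP1 → 0
09:30 start OP2 → 1
13:00 end OP2 → 0
14:00 start OP3 → 1
17:00 start OP4 → 2
17:00 start OP5 → 3
18:00 end OP4 → 2
18:00 start OP6 → 3
18:30 end OP3 → 2
21:00 end OP5 → 1
21:00 end OP6 → 0
Peak is 3, at 17:00 (OP3, OP4, OP5).

3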